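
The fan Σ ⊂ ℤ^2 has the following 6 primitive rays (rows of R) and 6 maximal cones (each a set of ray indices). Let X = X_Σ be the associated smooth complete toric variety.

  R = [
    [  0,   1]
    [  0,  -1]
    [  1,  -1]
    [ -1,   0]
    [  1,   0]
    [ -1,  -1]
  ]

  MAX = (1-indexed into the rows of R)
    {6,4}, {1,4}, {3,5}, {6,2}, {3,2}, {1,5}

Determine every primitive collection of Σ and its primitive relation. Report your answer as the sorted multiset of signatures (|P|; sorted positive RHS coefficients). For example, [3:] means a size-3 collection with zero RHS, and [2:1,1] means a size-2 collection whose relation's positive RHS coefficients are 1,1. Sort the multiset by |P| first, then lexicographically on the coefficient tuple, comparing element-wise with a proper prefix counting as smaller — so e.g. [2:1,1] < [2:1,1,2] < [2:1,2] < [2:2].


9 collections generate NE(X_Σ); each relation:

  P={1,2}:  v_{1} + v_{2} = 0 ; sig = [2:]
  P={4,5}:  v_{4} + v_{5} = 0 ; sig = [2:]
  P={1,3}:  v_{1} + v_{3} = v_{5} ; sig = [2:1]
  P={1,6}:  v_{1} + v_{6} = v_{4} ; sig = [2:1]
  P={2,4}:  v_{2} + v_{4} = v_{6} ; sig = [2:1]
  P={2,5}:  v_{2} + v_{5} = v_{3} ; sig = [2:1]
  P={3,4}:  v_{3} + v_{4} = v_{2} ; sig = [2:1]
  P={5,6}:  v_{5} + v_{6} = v_{2} ; sig = [2:1]
  P={3,6}:  v_{3} + v_{6} = 2·v_{2} ; sig = [2:2]

so the primitive-relation signature multiset is
{ [2:] ×2,  [2:1] ×6,  [2:2] }


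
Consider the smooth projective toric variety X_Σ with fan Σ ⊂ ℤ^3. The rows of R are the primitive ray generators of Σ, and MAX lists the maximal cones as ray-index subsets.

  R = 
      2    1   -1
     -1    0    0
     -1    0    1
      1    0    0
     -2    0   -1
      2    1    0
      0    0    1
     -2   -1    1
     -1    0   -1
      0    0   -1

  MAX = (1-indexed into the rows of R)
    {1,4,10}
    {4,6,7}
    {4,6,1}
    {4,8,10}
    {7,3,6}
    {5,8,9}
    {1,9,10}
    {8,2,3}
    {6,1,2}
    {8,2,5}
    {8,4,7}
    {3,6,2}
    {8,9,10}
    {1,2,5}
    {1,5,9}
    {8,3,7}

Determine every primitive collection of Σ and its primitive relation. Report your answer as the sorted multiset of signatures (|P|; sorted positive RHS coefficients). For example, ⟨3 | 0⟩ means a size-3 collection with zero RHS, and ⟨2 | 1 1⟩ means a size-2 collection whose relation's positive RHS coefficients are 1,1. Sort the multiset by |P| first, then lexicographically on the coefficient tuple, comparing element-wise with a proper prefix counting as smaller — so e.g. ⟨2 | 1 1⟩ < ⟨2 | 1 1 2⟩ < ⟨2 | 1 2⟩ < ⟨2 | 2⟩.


21 collections generate NE(X_Σ); each relation:

  {1,8}:  v_{1} + v_{8} = 0  so sig = ⟨2 | 0⟩
  {2,4}:  v_{2} + v_{4} = 0  so sig = ⟨2 | 0⟩
  {7,10}:  v_{7} + v_{10} = 0  so sig = ⟨2 | 0⟩
  {1,7}:  v_{1} + v_{7} = v_{6}  so sig = ⟨2 | 1⟩
  {2,7}:  v_{2} + v_{7} = v_{3}  so sig = ⟨2 | 1⟩
  {2,9}:  v_{2} + v_{9} = v_{5}  so sig = ⟨2 | 1⟩
  {2,10}:  v_{2} + v_{10} = v_{9}  so sig = ⟨2 | 1⟩
  {3,4}:  v_{3} + v_{4} = v_{7}  so sig = ⟨2 | 1⟩
  {3,10}:  v_{3} + v_{10} = v_{2}  so sig = ⟨2 | 1⟩
  {4,5}:  v_{4} + v_{5} = v_{9}  so sig = ⟨2 | 1⟩
  {4,9}:  v_{4} + v_{9} = v_{10}  so sig = ⟨2 | 1⟩
  {6,8}:  v_{6} + v_{8} = v_{7}  so sig = ⟨2 | 1⟩
  {6,10}:  v_{6} + v_{10} = v_{1}  so sig = ⟨2 | 1⟩
  {7,9}:  v_{7} + v_{9} = v_{2}  so sig = ⟨2 | 1⟩
  {1,3}:  v_{1} + v_{3} = v_{2} + v_{6}  so sig = ⟨2 | 1 1⟩
  {6,9}:  v_{6} + v_{9} = v_{1} + v_{2}  so sig = ⟨2 | 1 1⟩
  {5,6}:  v_{5} + v_{6} = v_{1} + 2·v_{2}  so sig = ⟨2 | 1 2⟩
  {3,9}:  v_{3} + v_{9} = 2·v_{2}  so sig = ⟨2 | 2⟩
  {5,7}:  v_{5} + v_{7} = 2·v_{2}  so sig = ⟨2 | 2⟩
  {5,10}:  v_{5} + v_{10} = 2·v_{9}  so sig = ⟨2 | 2⟩
  {3,5}:  v_{3} + v_{5} = 3·v_{2}  so sig = ⟨2 | 3⟩

Sorted signature multiset PRS(X):
{ ⟨2 | 0⟩ ×3,  ⟨2 | 1⟩ ×11,  ⟨2 | 1 1⟩ ×2,  ⟨2 | 1 2⟩,  ⟨2 | 2⟩ ×3,  ⟨2 | 3⟩ }


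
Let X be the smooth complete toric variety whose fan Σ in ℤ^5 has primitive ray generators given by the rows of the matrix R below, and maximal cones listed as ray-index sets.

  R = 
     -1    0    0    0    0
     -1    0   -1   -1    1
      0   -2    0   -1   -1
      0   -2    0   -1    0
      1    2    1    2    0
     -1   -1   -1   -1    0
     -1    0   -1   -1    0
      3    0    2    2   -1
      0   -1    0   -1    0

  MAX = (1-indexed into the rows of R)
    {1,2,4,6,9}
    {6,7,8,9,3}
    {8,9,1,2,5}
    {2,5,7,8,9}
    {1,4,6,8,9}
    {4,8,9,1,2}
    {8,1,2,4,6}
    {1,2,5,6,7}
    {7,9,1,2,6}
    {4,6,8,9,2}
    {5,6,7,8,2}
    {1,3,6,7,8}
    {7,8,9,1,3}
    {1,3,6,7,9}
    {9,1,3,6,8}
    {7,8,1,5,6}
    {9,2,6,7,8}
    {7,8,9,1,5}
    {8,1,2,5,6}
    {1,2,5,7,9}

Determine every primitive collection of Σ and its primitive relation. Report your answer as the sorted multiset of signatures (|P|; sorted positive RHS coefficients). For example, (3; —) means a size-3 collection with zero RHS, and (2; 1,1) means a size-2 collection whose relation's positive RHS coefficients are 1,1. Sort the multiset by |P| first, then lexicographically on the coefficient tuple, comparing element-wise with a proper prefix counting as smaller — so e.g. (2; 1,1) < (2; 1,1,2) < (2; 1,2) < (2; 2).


Primitive collections (9):

  P = {2,3}:  v_{2} + v_{3} = v_{6} + v_{9}  so sig = (2; 1,1)
  P = {4,7}:  v_{4} + v_{7} = v_{6} + v_{9}  so sig = (2; 1,1)
  P = {3,5}:  v_{3} + v_{5} = v_{1} + v_{7} + v_{8}  so sig = (2; 1,1,1)
  P = {4,5}:  v_{4} + v_{5} = v_{1} + v_{2} + v_{8}  so sig = (2; 1,1,1)
  P = {3,4}:  v_{3} + v_{4} = v_{1} + 2·v_{6} + v_{8} + 2·v_{9}  so sig = (2; 1,1,2,2)
  P = {5,6,9}:  v_{5} + v_{6} + v_{9} = 0  so sig = (3; —)
  P = {1,2,7,8}:  v_{1} + v_{2} + v_{7} + v_{8} = 0  so sig = (4; —)
  P = {1,2,6,8,9}:  v_{1} + v_{2} + v_{6} + v_{8} + v_{9} = v_{4}  so sig = (5; 1)
  P = {1,6,7,8,9}:  v_{1} + v_{6} + v_{7} + v_{8} + v_{9} = v_{3}  so sig = (5; 1)

so the primitive-relation signature multiset is
    (2; 1,1)
    (2; 1,1)
    (2; 1,1,1)
    (2; 1,1,1)
    (2; 1,1,2,2)
    (3; —)
    (4; —)
    (5; 1)
    (5; 1)


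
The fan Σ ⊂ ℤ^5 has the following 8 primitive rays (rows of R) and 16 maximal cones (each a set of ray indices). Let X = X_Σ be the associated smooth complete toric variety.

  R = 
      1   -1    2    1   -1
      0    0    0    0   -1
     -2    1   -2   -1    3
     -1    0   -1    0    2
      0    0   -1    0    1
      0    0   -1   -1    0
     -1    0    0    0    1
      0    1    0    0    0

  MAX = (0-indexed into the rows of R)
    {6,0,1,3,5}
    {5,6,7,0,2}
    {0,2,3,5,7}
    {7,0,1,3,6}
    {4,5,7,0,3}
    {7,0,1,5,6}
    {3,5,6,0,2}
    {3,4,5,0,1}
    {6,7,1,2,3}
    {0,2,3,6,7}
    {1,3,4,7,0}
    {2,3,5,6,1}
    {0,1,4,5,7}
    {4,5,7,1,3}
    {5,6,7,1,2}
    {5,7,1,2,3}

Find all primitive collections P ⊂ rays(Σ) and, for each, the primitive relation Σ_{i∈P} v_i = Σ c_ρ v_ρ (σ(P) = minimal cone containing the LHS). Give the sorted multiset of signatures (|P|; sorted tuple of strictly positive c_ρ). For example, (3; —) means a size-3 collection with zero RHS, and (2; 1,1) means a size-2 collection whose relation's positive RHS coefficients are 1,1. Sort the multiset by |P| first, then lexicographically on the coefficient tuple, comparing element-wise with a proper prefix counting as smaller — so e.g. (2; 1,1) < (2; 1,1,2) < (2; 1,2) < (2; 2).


|primitive collections| = 5. Relations:

  • {4,6}:  v_{4} + v_{6} = v_{3}  →  sig = (2; 1)
  • {2,4}:  v_{2} + v_{4} = 2·v_{3} + v_{5} + v_{7}  →  sig = (2; 1,1,2)
  • {0,1,2}:  v_{0} + v_{1} + v_{2} = v_{6}  →  sig = (3; 1)
  • {3,5,6,7}:  v_{3} + v_{5} + v_{6} + v_{7} = v_{2}  →  sig = (4; 1)
  • {0,1,3,5,7}:  v_{0} + v_{1} + v_{3} + v_{5} + v_{7} = 0  →  sig = (5; —)

so the primitive-relation signature multiset is
[(2; 1), (2; 1,1,2), (3; 1), (4; 1), (5; —)]


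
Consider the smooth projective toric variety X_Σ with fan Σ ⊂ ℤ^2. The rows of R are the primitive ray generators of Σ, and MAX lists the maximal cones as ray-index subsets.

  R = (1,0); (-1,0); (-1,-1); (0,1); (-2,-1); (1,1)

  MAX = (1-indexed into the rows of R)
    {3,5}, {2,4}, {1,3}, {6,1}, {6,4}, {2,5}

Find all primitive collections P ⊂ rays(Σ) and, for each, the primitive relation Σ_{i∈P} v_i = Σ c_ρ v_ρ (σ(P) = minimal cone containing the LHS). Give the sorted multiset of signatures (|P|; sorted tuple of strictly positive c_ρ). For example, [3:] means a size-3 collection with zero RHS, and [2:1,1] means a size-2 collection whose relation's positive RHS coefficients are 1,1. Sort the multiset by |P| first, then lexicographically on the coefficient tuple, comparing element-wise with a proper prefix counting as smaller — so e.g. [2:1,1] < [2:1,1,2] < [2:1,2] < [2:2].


Δ(Σ) — 6 vertices, 9 min non-faces:

  P = {1,2}:  v_{1} + v_{2} = 0  ⟹  sig = [2:]
  P = {3,6}:  v_{3} + v_{6} = 0  ⟹  sig = [2:]
  P = {1,4}:  v_{1} + v_{4} = v_{6}  ⟹  sig = [2:1]
  P = {1,5}:  v_{1} + v_{5} = v_{3}  ⟹  sig = [2:1]
  P = {2,3}:  v_{2} + v_{3} = v_{5}  ⟹  sig = [2:1]
  P = {2,6}:  v_{2} + v_{6} = v_{4}  ⟹  sig = [2:1]
  P = {3,4}:  v_{3} + v_{4} = v_{2}  ⟹  sig = [2:1]
  P = {5,6}:  v_{5} + v_{6} = v_{2}  ⟹  sig = [2:1]
  P = {4,5}:  v_{4} + v_{5} = 2·v_{2}  ⟹  sig = [2:2]

so the primitive-relation signature multiset is
    |P|=2: 9 collections, coeffs (), (), (1), (1), (1), (1), (1), (1), (2)


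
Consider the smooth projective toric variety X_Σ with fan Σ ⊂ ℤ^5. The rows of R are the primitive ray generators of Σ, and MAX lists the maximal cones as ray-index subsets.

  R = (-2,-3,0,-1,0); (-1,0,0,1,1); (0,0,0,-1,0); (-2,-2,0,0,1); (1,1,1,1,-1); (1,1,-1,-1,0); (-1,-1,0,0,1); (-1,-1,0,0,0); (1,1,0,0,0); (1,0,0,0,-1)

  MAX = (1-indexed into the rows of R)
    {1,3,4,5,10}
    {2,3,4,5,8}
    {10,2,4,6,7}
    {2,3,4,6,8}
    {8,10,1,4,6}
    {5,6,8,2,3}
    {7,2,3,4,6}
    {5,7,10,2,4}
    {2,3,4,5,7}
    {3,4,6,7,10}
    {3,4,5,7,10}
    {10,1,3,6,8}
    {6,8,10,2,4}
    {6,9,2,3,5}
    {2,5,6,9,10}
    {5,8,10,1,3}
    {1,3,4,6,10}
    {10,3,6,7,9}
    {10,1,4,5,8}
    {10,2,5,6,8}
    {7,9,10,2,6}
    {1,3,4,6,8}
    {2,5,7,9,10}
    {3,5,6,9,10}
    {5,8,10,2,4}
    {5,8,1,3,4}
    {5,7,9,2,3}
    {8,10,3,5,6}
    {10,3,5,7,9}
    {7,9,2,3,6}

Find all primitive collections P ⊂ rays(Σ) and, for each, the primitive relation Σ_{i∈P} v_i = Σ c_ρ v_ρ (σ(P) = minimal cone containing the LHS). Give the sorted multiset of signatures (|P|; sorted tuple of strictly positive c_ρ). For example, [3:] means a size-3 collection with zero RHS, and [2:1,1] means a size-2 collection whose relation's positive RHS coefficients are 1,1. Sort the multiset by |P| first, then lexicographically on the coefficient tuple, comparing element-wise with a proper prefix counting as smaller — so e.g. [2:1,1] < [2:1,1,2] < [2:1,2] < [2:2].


11 collections generate NE(X_Σ); each relation:

  P = {8,9}:  v_{8} + v_{9} = 0 — sig = [2:]
  P = {4,9}:  v_{4} + v_{9} = v_{7} — sig = [2:1]
  P = {7,8}:  v_{7} + v_{8} = v_{4} — sig = [2:1]
  P = {1,2}:  v_{1} + v_{2} = v_{4} + v_{8} — sig = [2:1,1]
  P = {1,9}:  v_{1} + v_{9} = v_{3} + v_{4} + v_{10} — sig = [2:1,1,1]
  P = {1,7}:  v_{1} + v_{7} = v_{3} + 2·v_{4} + v_{10} — sig = [2:1,1,2]
  P = {2,3,10}:  v_{2} + v_{3} + v_{10} = 0 — sig = [3:]
  P = {4,5,6}:  v_{4} + v_{5} + v_{6} = 0 — sig = [3:]
  P = {5,6,7}:  v_{5} + v_{6} + v_{7} = v_{9} — sig = [3:1]
  P = {1,5,6}:  v_{1} + v_{5} + v_{6} = v_{3} + v_{8} + v_{10} — sig = [3:1,1,1]
  P = {3,4,8,10}:  v_{3} + v_{4} + v_{8} + v_{10} = v_{1} — sig = [4:1]

Signatures (|P|; sorted positive RHS coefficients), sorted:
    [2:]
    [2:1]
    [2:1]
    [2:1,1]
    [2:1,1,1]
    [2:1,1,2]
    [3:]
    [3:]
    [3:1]
    [3:1,1,1]
    [4:1]


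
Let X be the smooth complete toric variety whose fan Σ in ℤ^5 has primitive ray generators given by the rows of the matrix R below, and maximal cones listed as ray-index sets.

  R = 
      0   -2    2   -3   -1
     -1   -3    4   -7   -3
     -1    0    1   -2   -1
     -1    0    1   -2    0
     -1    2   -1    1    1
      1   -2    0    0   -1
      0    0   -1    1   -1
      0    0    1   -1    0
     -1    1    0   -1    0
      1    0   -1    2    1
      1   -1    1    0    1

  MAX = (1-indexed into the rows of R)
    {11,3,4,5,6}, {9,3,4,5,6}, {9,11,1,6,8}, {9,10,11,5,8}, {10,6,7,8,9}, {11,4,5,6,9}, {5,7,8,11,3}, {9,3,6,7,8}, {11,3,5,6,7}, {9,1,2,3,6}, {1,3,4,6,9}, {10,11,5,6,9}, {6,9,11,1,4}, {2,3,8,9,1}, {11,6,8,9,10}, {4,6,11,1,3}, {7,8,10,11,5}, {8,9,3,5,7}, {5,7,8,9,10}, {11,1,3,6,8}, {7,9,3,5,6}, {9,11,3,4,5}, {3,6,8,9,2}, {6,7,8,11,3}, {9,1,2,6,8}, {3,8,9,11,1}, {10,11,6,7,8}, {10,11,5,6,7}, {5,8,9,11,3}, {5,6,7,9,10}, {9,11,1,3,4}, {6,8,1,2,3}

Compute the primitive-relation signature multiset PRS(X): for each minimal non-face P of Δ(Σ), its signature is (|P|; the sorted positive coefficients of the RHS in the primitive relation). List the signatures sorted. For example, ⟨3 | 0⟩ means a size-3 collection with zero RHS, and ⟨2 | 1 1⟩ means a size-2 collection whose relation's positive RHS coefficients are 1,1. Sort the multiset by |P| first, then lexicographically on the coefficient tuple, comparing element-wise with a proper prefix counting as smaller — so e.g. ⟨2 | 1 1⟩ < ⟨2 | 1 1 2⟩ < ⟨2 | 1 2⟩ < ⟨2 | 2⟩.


16 minimal non-faces of Δ(Σ) (on 11 rays):

  P={3,10}:  v_{3} + v_{10} = 0  →  sig = ⟨2 | 0⟩
  P={1,5}:  v_{1} + v_{5} = v_{4}  →  sig = ⟨2 | 1⟩
  P={1,7}:  v_{1} + v_{7} = v_{3} + v_{6}  →  sig = ⟨2 | 1 1⟩
  P={1,10}:  v_{1} + v_{10} = v_{6} + v_{9} + v_{11}  →  sig = ⟨2 | 1 1 1⟩
  P={2,5}:  v_{2} + v_{5} = v_{1} + v_{3} + v_{9}  →  sig = ⟨2 | 1 1 1⟩
  P={4,7}:  v_{4} + v_{7} = v_{3} + v_{5} + v_{6}  →  sig = ⟨2 | 1 1 1⟩
  P={4,8}:  v_{4} + v_{8} = v_{3} + v_{9} + v_{11}  →  sig = ⟨2 | 1 1 1⟩
  P={2,10}:  v_{2} + v_{10} = v_{1} + v_{6} + v_{8} + v_{9}  →  sig = ⟨2 | 1 1 1 1⟩
  P={4,10}:  v_{4} + v_{10} = v_{5} + v_{6} + v_{9} + v_{11}  →  sig = ⟨2 | 1 1 1 1⟩
  P={2,4}:  v_{2} + v_{4} = 2·v_{1} + v_{3} + v_{9}  →  sig = ⟨2 | 1 1 2⟩
  P={2,7}:  v_{2} + v_{7} = 2·v_{3} + 2·v_{6} + v_{8} + v_{9}  →  sig = ⟨2 | 1 1 2 2⟩
  P={2,11}:  v_{2} + v_{11} = 2·v_{1} + v_{8}  →  sig = ⟨2 | 1 2⟩
  P={5,6,8}:  v_{5} + v_{6} + v_{8} = 0  →  sig = ⟨3 | 0⟩
  P={7,9,11}:  v_{7} + v_{9} + v_{11} = 0  →  sig = ⟨3 | 0⟩
  P={3,6,9,11}:  v_{3} + v_{6} + v_{9} + v_{11} = v_{1}  →  sig = ⟨4 | 1⟩
  P={1,3,6,8,9}:  v_{1} + v_{3} + v_{6} + v_{8} + v_{9} = v_{2}  →  sig = ⟨5 | 1⟩

Hence PRS(X_Σ) =
{ ⟨2 | 0⟩,  ⟨2 | 1⟩,  ⟨2 | 1 1⟩,  ⟨2 | 1 1 1⟩ ×4,  ⟨2 | 1 1 1 1⟩ ×2,  ⟨2 | 1 1 2⟩,  ⟨2 | 1 1 2 2⟩,  ⟨2 | 1 2⟩,  ⟨3 | 0⟩ ×2,  ⟨4 | 1⟩,  ⟨5 | 1⟩ }


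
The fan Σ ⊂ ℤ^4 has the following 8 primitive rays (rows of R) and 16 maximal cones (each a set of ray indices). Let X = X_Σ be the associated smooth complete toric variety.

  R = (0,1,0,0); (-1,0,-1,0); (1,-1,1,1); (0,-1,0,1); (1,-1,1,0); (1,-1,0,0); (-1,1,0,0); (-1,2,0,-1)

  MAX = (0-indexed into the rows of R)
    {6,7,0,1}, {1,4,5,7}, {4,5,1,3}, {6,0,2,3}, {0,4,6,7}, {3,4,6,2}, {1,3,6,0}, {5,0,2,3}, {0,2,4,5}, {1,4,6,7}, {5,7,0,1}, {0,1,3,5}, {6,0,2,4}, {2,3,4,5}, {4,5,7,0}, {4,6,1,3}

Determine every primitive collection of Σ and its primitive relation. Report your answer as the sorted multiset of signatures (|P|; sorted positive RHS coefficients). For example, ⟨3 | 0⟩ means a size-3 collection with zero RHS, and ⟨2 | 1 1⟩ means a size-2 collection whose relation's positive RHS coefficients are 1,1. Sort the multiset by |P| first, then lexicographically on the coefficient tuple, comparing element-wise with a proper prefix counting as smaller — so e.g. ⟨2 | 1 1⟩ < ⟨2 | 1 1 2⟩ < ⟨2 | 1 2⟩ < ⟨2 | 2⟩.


Σ has 6 primitive collections:

  P = {5,6}:  v_{5} + v_{6} = 0  →  sig = ⟨2 | 0⟩
  P = {1,2}:  v_{1} + v_{2} = v_{3}  →  sig = ⟨2 | 1⟩
  P = {3,7}:  v_{3} + v_{7} = v_{6}  →  sig = ⟨2 | 1⟩
  P = {2,7}:  v_{2} + v_{7} = v_{0} + v_{4} + v_{6}  →  sig = ⟨2 | 1 1 1⟩
  P = {0,1,4}:  v_{0} + v_{1} + v_{4} = 0  →  sig = ⟨3 | 0⟩
  P = {0,3,4}:  v_{0} + v_{3} + v_{4} = v_{2}  →  sig = ⟨3 | 1⟩

Hence PRS(X_Σ) =
{ ⟨2 | 0⟩,  ⟨2 | 1⟩ ×2,  ⟨2 | 1 1 1⟩,  ⟨3 | 0⟩,  ⟨3 | 1⟩ }


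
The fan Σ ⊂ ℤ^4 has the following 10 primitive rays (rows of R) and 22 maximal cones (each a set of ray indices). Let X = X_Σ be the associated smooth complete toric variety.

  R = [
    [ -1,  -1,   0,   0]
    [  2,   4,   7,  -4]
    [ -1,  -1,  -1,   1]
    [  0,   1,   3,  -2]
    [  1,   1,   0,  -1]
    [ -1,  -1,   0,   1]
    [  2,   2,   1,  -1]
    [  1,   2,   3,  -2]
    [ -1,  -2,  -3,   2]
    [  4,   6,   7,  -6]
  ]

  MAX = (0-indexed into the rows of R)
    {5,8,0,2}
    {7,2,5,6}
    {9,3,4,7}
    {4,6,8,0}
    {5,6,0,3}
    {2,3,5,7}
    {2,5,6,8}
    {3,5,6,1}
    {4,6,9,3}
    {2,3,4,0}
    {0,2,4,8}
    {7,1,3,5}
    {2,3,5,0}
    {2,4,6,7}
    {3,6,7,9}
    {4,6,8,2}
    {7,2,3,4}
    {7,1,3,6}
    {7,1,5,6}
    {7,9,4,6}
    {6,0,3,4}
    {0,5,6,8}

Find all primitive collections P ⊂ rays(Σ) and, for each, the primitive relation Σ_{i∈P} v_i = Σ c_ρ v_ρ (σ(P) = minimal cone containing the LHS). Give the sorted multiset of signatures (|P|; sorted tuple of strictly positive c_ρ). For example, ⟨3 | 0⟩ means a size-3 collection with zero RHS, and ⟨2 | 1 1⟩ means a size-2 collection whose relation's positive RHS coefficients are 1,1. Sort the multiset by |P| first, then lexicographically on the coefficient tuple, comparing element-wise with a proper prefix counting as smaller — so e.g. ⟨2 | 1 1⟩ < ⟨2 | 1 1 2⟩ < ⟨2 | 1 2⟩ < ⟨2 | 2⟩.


17 collections generate NE(X_Σ); each relation:

  P = {4,5}:  v_{4} + v_{5} = 0 ; sig = ⟨2 | 0⟩
  P = {7,8}:  v_{7} + v_{8} = 0 ; sig = ⟨2 | 0⟩
  P = {0,7}:  v_{0} + v_{7} = v_{3} ; sig = ⟨2 | 1⟩
  P = {3,8}:  v_{3} + v_{8} = v_{0} ; sig = ⟨2 | 1⟩
  P = {1,4}:  v_{1} + v_{4} = v_{3} + v_{6} + v_{7} ; sig = ⟨2 | 1 1 1⟩
  P = {1,8}:  v_{1} + v_{8} = v_{3} + v_{5} + v_{6} ; sig = ⟨2 | 1 1 1⟩
  P = {5,9}:  v_{5} + v_{9} = v_{3} + v_{6} + v_{7} ; sig = ⟨2 | 1 1 1⟩
  P = {8,9}:  v_{8} + v_{9} = v_{3} + v_{4} + v_{6} ; sig = ⟨2 | 1 1 1⟩
  P = {0,1}:  v_{0} + v_{1} = 2·v_{3} + v_{5} + v_{6} ; sig = ⟨2 | 1 1 2⟩
  P = {0,9}:  v_{0} + v_{9} = 2·v_{3} + v_{4} + v_{6} ; sig = ⟨2 | 1 1 2⟩
  P = {1,2}:  v_{1} + v_{2} = v_{5} + 2·v_{7} ; sig = ⟨2 | 1 2⟩
  P = {2,9}:  v_{2} + v_{9} = v_{4} + 2·v_{7} ; sig = ⟨2 | 1 2⟩
  P = {1,9}:  v_{1} + v_{9} = 2·v_{3} + 2·v_{6} + 2·v_{7} ; sig = ⟨2 | 2 2 2⟩
  P = {0,2,6}:  v_{0} + v_{2} + v_{6} = 0 ; sig = ⟨3 | 0⟩
  P = {2,3,6}:  v_{2} + v_{3} + v_{6} = v_{7} ; sig = ⟨3 | 1⟩
  P = {3,4,6,7}:  v_{3} + v_{4} + v_{6} + v_{7} = v_{9} ; sig = ⟨4 | 1⟩
  P = {3,5,6,7}:  v_{3} + v_{5} + v_{6} + v_{7} = v_{1} ; sig = ⟨4 | 1⟩

Sorted signature multiset PRS(X):
[⟨2 | 0⟩, ⟨2 | 0⟩, ⟨2 | 1⟩, ⟨2 | 1⟩, ⟨2 | 1 1 1⟩, ⟨2 | 1 1 1⟩, ⟨2 | 1 1 1⟩, ⟨2 | 1 1 1⟩, ⟨2 | 1 1 2⟩, ⟨2 | 1 1 2⟩, ⟨2 | 1 2⟩, ⟨2 | 1 2⟩, ⟨2 | 2 2 2⟩, ⟨3 | 0⟩, ⟨3 | 1⟩, ⟨4 | 1⟩, ⟨4 | 1⟩]


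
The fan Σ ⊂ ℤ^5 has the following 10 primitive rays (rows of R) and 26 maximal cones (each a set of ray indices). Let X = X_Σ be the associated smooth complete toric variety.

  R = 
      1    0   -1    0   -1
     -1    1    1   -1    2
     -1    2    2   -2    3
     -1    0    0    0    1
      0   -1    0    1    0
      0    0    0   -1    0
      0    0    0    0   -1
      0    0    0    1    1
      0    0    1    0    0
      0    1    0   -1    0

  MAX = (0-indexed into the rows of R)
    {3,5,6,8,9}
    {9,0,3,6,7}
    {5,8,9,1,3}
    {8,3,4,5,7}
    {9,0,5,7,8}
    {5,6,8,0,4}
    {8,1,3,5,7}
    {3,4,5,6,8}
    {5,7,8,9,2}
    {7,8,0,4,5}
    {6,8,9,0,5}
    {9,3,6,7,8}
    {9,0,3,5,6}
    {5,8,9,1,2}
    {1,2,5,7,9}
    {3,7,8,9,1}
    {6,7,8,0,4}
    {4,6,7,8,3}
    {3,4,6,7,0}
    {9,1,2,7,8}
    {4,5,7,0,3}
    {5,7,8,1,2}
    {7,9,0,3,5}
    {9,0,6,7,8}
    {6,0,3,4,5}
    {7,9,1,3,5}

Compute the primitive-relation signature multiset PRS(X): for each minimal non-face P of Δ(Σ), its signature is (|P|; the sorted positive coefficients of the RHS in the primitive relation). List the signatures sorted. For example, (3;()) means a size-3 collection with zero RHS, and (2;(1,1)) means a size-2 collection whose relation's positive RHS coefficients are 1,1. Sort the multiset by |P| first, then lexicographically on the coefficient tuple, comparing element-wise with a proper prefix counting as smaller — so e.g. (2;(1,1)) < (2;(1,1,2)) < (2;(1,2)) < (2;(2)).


The 12 primitive collections of Σ (r=10, n=5):

  P = {4,9}:  v_{4} + v_{9} = 0  →  sig = (2;())
  P = {0,1}:  v_{0} + v_{1} = v_{5} + v_{7} + v_{9}  →  sig = (2;(1,1,1))
  P = {1,6}:  v_{1} + v_{6} = v_{3} + v_{8} + v_{9}  →  sig = (2;(1,1,1))
  P = {2,6}:  v_{2} + v_{6} = v_{1} + v_{8} + v_{9}  →  sig = (2;(1,1,1))
  P = {1,4}:  v_{1} + v_{4} = v_{3} + v_{5} + v_{7} + v_{8}  →  sig = (2;(1,1,1,1))
  P = {2,4}:  v_{2} + v_{4} = v_{1} + v_{5} + v_{7} + v_{8}  →  sig = (2;(1,1,1,1))
  P = {0,2}:  v_{0} + v_{2} = 2·v_{5} + 2·v_{7} + v_{8} + 2·v_{9}  →  sig = (2;(1,2,2,2))
  P = {2,3}:  v_{2} + v_{3} = 2·v_{1}  →  sig = (2;(2))
  P = {0,3,8}:  v_{0} + v_{3} + v_{8} = 0  →  sig = (3;())
  P = {5,6,7}:  v_{5} + v_{6} + v_{7} = 0  →  sig = (3;())
  P = {1,5,7,8,9}:  v_{1} + v_{5} + v_{7} + v_{8} + v_{9} = v_{2}  →  sig = (5;(1))
  P = {3,5,7,8,9}:  v_{3} + v_{5} + v_{7} + v_{8} + v_{9} = v_{1}  →  sig = (5;(1))

Signatures (|P|; sorted positive RHS coefficients), sorted:
    (2;())
    (2;(1,1,1))
    (2;(1,1,1))
    (2;(1,1,1))
    (2;(1,1,1,1))
    (2;(1,1,1,1))
    (2;(1,2,2,2))
    (2;(2))
    (3;())
    (3;())
    (5;(1))
    (5;(1))


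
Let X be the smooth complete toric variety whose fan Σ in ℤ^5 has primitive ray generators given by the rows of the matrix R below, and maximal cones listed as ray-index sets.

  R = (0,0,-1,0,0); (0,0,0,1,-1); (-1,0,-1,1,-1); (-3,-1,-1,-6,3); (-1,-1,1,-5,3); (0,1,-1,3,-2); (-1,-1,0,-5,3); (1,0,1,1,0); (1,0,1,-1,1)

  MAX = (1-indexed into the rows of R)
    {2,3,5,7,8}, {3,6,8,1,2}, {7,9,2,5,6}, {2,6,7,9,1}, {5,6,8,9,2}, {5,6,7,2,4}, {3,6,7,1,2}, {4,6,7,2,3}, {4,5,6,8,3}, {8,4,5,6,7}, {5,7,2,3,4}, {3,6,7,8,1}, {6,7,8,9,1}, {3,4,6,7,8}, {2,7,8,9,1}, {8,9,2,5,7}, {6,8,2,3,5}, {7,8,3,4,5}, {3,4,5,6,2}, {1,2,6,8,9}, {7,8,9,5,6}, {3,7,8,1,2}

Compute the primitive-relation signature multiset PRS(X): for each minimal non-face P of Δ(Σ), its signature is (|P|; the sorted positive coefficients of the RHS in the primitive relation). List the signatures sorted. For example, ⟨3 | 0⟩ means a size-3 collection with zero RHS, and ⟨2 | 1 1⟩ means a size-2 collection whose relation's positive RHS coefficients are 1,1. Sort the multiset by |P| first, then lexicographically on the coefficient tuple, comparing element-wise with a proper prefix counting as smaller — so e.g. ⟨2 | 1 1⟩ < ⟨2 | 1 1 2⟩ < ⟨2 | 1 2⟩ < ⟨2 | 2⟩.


|primitive collections| = 7. Relations:

  • {3,9}:  v_{3} + v_{9} = 0  ⇒ sig = ⟨2 | 0⟩
  • {1,5}:  v_{1} + v_{5} = v_{7}  ⇒ sig = ⟨2 | 1⟩
  • {4,9}:  v_{4} + v_{9} = v_{5} + v_{6} + v_{7}  ⇒ sig = ⟨2 | 1 1 1⟩
  • {1,4}:  v_{1} + v_{4} = v_{3} + v_{6} + 2·v_{7}  ⇒ sig = ⟨2 | 1 1 2⟩
  • {2,4,8}:  v_{2} + v_{4} + v_{8} = v_{3} + v_{5}  ⇒ sig = ⟨3 | 1 1⟩
  • {2,6,7,8}:  v_{2} + v_{6} + v_{7} + v_{8} = 0  ⇒ sig = ⟨4 | 0⟩
  • {3,5,6,7}:  v_{3} + v_{5} + v_{6} + v_{7} = v_{4}  ⇒ sig = ⟨4 | 1⟩

Signatures (|P|; sorted positive RHS coefficients), sorted:
    ⟨2 | 0⟩
    ⟨2 | 1⟩
    ⟨2 | 1 1 1⟩
    ⟨2 | 1 1 2⟩
    ⟨3 | 1 1⟩
    ⟨4 | 0⟩
    ⟨4 | 1⟩


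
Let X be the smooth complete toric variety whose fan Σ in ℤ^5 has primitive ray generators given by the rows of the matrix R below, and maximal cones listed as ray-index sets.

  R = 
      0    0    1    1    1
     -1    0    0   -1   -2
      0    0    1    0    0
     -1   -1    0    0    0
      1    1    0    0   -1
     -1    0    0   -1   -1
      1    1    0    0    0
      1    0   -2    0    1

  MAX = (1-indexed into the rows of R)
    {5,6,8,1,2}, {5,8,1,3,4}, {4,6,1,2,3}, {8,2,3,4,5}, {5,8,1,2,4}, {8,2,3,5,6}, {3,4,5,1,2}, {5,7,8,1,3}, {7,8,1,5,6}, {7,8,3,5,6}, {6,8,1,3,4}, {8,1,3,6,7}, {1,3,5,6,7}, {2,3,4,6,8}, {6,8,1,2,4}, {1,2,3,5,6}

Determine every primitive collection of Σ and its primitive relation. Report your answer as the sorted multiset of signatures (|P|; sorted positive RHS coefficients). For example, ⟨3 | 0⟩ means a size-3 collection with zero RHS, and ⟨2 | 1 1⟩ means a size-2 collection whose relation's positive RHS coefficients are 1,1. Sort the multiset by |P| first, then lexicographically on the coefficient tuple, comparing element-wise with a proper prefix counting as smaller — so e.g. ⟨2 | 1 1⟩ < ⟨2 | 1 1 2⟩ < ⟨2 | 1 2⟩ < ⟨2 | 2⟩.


Primitive collections (5):

  P={4,7}:  v_{4} + v_{7} = 0  so sig = ⟨2 | 0⟩
  P={2,7}:  v_{2} + v_{7} = v_{5} + v_{6}  so sig = ⟨2 | 1 1⟩
  P={4,5,6}:  v_{4} + v_{5} + v_{6} = v_{2}  so sig = ⟨3 | 1⟩
  P={1,2,3,8}:  v_{1} + v_{2} + v_{3} + v_{8} = 0  so sig = ⟨4 | 0⟩
  P={1,3,5,6,8}:  v_{1} + v_{3} + v_{5} + v_{6} + v_{8} = v_{7}  so sig = ⟨5 | 1⟩

Hence PRS(X_Σ) =
[⟨2 | 0⟩, ⟨2 | 1 1⟩, ⟨3 | 1⟩, ⟨4 | 0⟩, ⟨5 | 1⟩]


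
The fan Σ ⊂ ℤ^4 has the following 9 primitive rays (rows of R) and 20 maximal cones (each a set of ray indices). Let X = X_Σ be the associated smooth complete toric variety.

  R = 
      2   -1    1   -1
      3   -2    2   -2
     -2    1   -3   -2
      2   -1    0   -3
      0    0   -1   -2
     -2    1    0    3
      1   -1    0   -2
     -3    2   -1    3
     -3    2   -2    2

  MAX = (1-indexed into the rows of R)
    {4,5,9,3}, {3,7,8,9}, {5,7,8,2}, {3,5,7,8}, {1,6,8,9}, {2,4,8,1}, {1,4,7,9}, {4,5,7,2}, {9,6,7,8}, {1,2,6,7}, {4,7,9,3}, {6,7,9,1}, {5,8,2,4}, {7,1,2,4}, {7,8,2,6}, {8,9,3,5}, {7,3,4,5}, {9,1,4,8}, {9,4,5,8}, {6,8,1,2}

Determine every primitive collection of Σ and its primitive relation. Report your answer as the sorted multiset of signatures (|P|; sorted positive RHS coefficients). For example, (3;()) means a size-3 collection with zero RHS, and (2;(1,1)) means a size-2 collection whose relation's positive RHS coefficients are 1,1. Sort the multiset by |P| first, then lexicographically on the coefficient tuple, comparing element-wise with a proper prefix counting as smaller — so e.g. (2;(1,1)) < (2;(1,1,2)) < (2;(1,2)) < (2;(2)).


Δ(Σ) — 9 vertices, 11 min non-faces:

  P={2,9}:  v_{2} + v_{9} = 0  ⇒ sig = (2;())
  P={4,6}:  v_{4} + v_{6} = 0  ⇒ sig = (2;())
  P={1,5}:  v_{1} + v_{5} = v_{4}  ⇒ sig = (2;(1))
  P={2,3}:  v_{2} + v_{3} = v_{5} + v_{7}  ⇒ sig = (2;(1,1))
  P={5,6}:  v_{5} + v_{6} = v_{7} + v_{8}  ⇒ sig = (2;(1,1))
  P={1,3}:  v_{1} + v_{3} = v_{4} + v_{7} + v_{9}  ⇒ sig = (2;(1,1,1))
  P={3,6}:  v_{3} + v_{6} = 2·v_{7} + v_{8} + v_{9}  ⇒ sig = (2;(1,1,2))
  P={1,7,8}:  v_{1} + v_{7} + v_{8} = 0  ⇒ sig = (3;())
  P={4,7,8}:  v_{4} + v_{7} + v_{8} = v_{5}  ⇒ sig = (3;(1))
  P={5,7,9}:  v_{5} + v_{7} + v_{9} = v_{3}  ⇒ sig = (3;(1))
  P={3,4,8}:  v_{3} + v_{4} + v_{8} = 2·v_{5} + v_{9}  ⇒ sig = (3;(1,2))

so the primitive-relation signature multiset is
    (2;())
    (2;())
    (2;(1))
    (2;(1,1))
    (2;(1,1))
    (2;(1,1,1))
    (2;(1,1,2))
    (3;())
    (3;(1))
    (3;(1))
    (3;(1,2))


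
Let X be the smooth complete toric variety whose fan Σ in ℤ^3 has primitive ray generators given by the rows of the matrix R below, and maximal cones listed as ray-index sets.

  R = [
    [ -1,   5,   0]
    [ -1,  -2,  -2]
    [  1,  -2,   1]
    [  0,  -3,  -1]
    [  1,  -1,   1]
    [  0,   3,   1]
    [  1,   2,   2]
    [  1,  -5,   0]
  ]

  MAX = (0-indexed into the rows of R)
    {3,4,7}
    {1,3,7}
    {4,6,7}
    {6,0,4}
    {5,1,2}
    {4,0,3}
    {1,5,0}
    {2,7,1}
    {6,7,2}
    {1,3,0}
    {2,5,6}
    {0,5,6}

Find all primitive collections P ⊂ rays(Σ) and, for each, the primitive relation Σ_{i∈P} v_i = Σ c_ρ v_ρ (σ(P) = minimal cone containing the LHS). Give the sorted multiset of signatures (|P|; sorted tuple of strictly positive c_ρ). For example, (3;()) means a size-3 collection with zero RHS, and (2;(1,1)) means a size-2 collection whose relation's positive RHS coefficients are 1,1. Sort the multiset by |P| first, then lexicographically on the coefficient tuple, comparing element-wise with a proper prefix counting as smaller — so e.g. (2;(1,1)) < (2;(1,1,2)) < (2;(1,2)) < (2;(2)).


Primitive collections (10):

  {0,7}:  v_{0} + v_{7} = 0 — sig = (2;())
  {1,6}:  v_{1} + v_{6} = 0 — sig = (2;())
  {3,5}:  v_{3} + v_{5} = 0 — sig = (2;())
  {0,2}:  v_{0} + v_{2} = v_{5} — sig = (2;(1))
  {1,4}:  v_{1} + v_{4} = v_{3} — sig = (2;(1))
  {2,3}:  v_{2} + v_{3} = v_{7} — sig = (2;(1))
  {3,6}:  v_{3} + v_{6} = v_{4} — sig = (2;(1))
  {4,5}:  v_{4} + v_{5} = v_{6} — sig = (2;(1))
  {5,7}:  v_{5} + v_{7} = v_{2} — sig = (2;(1))
  {2,4}:  v_{2} + v_{4} = v_{6} + v_{7} — sig = (2;(1,1))

so the primitive-relation signature multiset is
    |P|=2: 10 collections, coeffs (), (), (), (1), (1), (1), (1), (1), (1), (1,1)


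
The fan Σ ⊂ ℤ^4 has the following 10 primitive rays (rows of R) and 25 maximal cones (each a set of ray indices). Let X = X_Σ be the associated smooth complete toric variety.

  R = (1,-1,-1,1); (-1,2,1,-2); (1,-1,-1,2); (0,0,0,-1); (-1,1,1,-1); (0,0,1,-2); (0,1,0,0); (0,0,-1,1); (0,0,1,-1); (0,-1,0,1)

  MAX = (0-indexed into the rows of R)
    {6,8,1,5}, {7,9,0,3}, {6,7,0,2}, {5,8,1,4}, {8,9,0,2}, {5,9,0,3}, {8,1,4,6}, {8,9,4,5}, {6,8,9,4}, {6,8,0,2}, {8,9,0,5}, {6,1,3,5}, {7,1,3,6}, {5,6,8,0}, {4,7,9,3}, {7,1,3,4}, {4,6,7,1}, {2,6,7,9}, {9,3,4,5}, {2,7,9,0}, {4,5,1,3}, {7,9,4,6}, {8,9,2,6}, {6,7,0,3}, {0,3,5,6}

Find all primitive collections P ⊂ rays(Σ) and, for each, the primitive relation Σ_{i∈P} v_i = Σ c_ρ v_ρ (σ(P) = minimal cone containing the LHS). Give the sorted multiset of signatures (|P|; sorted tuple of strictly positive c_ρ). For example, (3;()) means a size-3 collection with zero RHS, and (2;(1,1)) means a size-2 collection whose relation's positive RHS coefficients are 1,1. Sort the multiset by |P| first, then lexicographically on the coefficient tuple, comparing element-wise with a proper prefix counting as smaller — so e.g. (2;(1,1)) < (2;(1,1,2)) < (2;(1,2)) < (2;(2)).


Minimal non-faces — 15 found among 10 rays, 25 max cones:

  {0,4}:  v_{0} + v_{4} = 0  so sig = (2;())
  {7,8}:  v_{7} + v_{8} = 0  so sig = (2;())
  {1,2}:  v_{1} + v_{2} = v_{6}  so sig = (2;(1))
  {1,9}:  v_{1} + v_{9} = v_{4}  so sig = (2;(1))
  {2,3}:  v_{2} + v_{3} = v_{0}  so sig = (2;(1))
  {3,8}:  v_{3} + v_{8} = v_{5}  so sig = (2;(1))
  {5,7}:  v_{5} + v_{7} = v_{3}  so sig = (2;(1))
  {0,1}:  v_{0} + v_{1} = v_{3} + v_{6}  so sig = (2;(1,1))
  {2,4}:  v_{2} + v_{4} = v_{6} + v_{9}  so sig = (2;(1,1))
  {2,5}:  v_{2} + v_{5} = v_{0} + v_{8}  so sig = (2;(1,1))
  {3,6,9}:  v_{3} + v_{6} + v_{9} = 0  so sig = (3;())
  {0,6,9}:  v_{0} + v_{6} + v_{9} = v_{2}  so sig = (3;(1))
  {3,4,6}:  v_{3} + v_{4} + v_{6} = v_{1}  so sig = (3;(1))
  {5,6,9}:  v_{5} + v_{6} + v_{9} = v_{8}  so sig = (3;(1))
  {4,5,6}:  v_{4} + v_{5} + v_{6} = v_{1} + v_{8}  so sig = (3;(1,1))

Hence PRS(X_Σ) =
    |P|=2: 10 collections, coeffs (), (), (1), (1), (1), (1), (1), (1,1), (1,1), (1,1)
    |P|=3: 5 collections, coeffs (), (1), (1), (1), (1,1)


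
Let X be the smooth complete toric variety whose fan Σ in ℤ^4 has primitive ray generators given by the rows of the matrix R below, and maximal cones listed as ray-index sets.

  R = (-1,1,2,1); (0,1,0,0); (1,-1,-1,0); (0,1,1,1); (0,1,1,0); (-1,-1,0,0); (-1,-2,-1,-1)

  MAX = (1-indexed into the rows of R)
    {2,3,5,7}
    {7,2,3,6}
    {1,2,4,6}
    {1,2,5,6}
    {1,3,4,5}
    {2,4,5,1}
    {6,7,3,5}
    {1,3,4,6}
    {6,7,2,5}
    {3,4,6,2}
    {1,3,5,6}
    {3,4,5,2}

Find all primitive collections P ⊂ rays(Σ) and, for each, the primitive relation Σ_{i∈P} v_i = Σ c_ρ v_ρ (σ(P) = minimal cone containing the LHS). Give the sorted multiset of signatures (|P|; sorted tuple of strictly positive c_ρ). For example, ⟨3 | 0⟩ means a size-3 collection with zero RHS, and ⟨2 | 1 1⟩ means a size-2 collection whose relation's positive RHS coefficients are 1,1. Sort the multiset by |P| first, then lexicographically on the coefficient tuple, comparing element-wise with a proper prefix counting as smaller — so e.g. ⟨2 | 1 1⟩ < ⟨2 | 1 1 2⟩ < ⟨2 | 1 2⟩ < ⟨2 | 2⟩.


Σ has 5 primitive collections:

  P = {4,7}:  v_{4} + v_{7} = v_{6}  ⟹  sig = ⟨2 | 1⟩
  P = {1,7}:  v_{1} + v_{7} = v_{5} + 2·v_{6}  ⟹  sig = ⟨2 | 1 2⟩
  P = {1,2,3}:  v_{1} + v_{2} + v_{3} = v_{4}  ⟹  sig = ⟨3 | 1⟩
  P = {4,5,6}:  v_{4} + v_{5} + v_{6} = v_{1}  ⟹  sig = ⟨3 | 1⟩
  P = {2,3,5,6}:  v_{2} + v_{3} + v_{5} + v_{6} = 0  ⟹  sig = ⟨4 | 0⟩

Signatures (|P|; sorted positive RHS coefficients), sorted:
{ ⟨2 | 1⟩,  ⟨2 | 1 2⟩,  ⟨3 | 1⟩ ×2,  ⟨4 | 0⟩ }


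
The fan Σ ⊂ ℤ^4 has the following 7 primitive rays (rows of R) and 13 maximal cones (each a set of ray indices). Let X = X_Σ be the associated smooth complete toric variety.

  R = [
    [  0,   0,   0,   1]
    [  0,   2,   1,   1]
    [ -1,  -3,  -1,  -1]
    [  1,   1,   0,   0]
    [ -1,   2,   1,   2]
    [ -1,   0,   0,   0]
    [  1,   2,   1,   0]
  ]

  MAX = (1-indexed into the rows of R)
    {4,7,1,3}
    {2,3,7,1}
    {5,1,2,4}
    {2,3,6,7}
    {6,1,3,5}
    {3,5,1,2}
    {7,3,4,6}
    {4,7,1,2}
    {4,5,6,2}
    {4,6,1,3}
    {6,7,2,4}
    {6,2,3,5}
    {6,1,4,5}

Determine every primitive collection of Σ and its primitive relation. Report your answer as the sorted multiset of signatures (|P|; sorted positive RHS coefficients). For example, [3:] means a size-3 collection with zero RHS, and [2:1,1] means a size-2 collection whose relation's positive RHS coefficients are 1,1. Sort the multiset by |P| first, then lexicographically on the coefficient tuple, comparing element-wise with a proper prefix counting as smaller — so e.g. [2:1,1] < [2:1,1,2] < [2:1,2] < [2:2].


Primitive collections (5):

  • {5,7}:  v_{5} + v_{7} = 2·v_{2} ; sig = [2:2]
  • {2,3,4}:  v_{2} + v_{3} + v_{4} = 0 ; sig = [3:]
  • {1,2,6}:  v_{1} + v_{2} + v_{6} = v_{5} ; sig = [3:1]
  • {1,6,7}:  v_{1} + v_{6} + v_{7} = v_{2} ; sig = [3:1]
  • {3,4,5}:  v_{3} + v_{4} + v_{5} = v_{1} + v_{6} ; sig = [3:1,1]

Signatures (|P|; sorted positive RHS coefficients), sorted:
    [2:2]
    [3:]
    [3:1]
    [3:1]
    [3:1,1]


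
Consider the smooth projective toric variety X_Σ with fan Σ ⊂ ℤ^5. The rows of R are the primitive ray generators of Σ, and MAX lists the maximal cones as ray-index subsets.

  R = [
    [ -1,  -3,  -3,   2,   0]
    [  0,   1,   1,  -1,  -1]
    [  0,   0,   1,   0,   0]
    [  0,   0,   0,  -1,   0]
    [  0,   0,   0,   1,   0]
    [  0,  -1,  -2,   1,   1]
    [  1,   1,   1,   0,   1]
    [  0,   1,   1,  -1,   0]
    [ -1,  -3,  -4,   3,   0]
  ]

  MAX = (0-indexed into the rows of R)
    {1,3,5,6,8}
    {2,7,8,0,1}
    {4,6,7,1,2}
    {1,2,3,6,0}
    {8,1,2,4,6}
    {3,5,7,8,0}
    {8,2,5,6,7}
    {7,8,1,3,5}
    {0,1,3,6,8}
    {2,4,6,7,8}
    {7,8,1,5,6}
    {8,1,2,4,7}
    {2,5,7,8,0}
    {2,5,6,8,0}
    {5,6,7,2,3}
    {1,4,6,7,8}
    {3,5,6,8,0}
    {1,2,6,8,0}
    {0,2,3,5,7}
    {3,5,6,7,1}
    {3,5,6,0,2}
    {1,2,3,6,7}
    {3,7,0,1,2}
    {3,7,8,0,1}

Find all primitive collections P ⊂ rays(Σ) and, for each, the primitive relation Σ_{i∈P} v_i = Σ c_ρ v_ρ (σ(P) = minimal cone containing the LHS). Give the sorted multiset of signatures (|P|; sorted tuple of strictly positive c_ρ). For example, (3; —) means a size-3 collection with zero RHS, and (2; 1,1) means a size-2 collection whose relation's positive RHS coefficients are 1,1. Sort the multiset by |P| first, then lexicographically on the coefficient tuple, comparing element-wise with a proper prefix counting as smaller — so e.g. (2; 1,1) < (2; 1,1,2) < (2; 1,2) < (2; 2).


The 9 primitive collections of Σ (r=9, n=5):

  P = {3,4}:  v_{3} + v_{4} = 0 ; sig = (2; —)
  P = {0,4}:  v_{0} + v_{4} = v_{2} + v_{8} ; sig = (2; 1,1)
  P = {4,5}:  v_{4} + v_{5} = v_{6} + v_{7} + v_{8} ; sig = (2; 1,1,1)
  P = {1,2,5}:  v_{1} + v_{2} + v_{5} = 0 ; sig = (3; —)
  P = {2,3,8}:  v_{2} + v_{3} + v_{8} = v_{0} ; sig = (3; 1)
  P = {0,1,5}:  v_{0} + v_{1} + v_{5} = v_{3} + v_{8} ; sig = (3; 1,1)
  P = {0,6,7}:  v_{0} + v_{6} + v_{7} = v_{2} + v_{5} ; sig = (3; 1,1)
  P = {3,6,7,8}:  v_{3} + v_{6} + v_{7} + v_{8} = v_{5} ; sig = (4; 1)
  P = {1,2,6,7,8}:  v_{1} + v_{2} + v_{6} + v_{7} + v_{8} = v_{4} ; sig = (5; 1)

Hence PRS(X_Σ) =
    |P|=2: 3 collections, coeffs (), (1,1), (1,1,1)
    |P|=3: 4 collections, coeffs (), (1), (1,1), (1,1)
    |P|=4: 1 collection, coeffs (1)
    |P|=5: 1 collection, coeffs (1)


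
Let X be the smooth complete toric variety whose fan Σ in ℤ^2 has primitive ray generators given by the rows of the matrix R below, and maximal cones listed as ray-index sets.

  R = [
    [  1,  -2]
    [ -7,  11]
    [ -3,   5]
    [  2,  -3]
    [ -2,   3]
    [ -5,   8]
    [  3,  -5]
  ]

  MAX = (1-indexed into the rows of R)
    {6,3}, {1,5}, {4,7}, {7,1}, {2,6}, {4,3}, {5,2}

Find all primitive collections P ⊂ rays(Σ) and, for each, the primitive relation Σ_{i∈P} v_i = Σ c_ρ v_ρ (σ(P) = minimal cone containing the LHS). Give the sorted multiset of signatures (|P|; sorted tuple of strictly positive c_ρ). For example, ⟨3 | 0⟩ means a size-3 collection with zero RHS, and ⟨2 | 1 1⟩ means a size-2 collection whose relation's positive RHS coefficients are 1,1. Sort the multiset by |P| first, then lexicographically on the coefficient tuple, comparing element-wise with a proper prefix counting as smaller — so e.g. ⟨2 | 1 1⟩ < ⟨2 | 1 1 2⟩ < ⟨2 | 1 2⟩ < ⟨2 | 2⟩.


Minimal non-faces — 14 found among 7 rays, 7 max cones:

  P = {3,7}:  v_{3} + v_{7} = 0 — sig = ⟨2 | 0⟩
  P = {4,5}:  v_{4} + v_{5} = 0 — sig = ⟨2 | 0⟩
  P = {1,3}:  v_{1} + v_{3} = v_{5} — sig = ⟨2 | 1⟩
  P = {1,4}:  v_{1} + v_{4} = v_{7} — sig = ⟨2 | 1⟩
  P = {2,4}:  v_{2} + v_{4} = v_{6} — sig = ⟨2 | 1⟩
  P = {3,5}:  v_{3} + v_{5} = v_{6} — sig = ⟨2 | 1⟩
  P = {4,6}:  v_{4} + v_{6} = v_{3} — sig = ⟨2 | 1⟩
  P = {5,6}:  v_{5} + v_{6} = v_{2} — sig = ⟨2 | 1⟩
  P = {5,7}:  v_{5} + v_{7} = v_{1} — sig = ⟨2 | 1⟩
  P = {6,7}:  v_{6} + v_{7} = v_{5} — sig = ⟨2 | 1⟩
  P = {1,6}:  v_{1} + v_{6} = 2·v_{5} — sig = ⟨2 | 2⟩
  P = {2,3}:  v_{2} + v_{3} = 2·v_{6} — sig = ⟨2 | 2⟩
  P = {2,7}:  v_{2} + v_{7} = 2·v_{5} — sig = ⟨2 | 2⟩
  P = {1,2}:  v_{1} + v_{2} = 3·v_{5} — sig = ⟨2 | 3⟩

Signatures (|P|; sorted positive RHS coefficients), sorted:
    |P|=2: 14 collections, coeffs (), (), (1), (1), (1), (1), (1), (1), (1), (1), (2), (2), (2), (3)


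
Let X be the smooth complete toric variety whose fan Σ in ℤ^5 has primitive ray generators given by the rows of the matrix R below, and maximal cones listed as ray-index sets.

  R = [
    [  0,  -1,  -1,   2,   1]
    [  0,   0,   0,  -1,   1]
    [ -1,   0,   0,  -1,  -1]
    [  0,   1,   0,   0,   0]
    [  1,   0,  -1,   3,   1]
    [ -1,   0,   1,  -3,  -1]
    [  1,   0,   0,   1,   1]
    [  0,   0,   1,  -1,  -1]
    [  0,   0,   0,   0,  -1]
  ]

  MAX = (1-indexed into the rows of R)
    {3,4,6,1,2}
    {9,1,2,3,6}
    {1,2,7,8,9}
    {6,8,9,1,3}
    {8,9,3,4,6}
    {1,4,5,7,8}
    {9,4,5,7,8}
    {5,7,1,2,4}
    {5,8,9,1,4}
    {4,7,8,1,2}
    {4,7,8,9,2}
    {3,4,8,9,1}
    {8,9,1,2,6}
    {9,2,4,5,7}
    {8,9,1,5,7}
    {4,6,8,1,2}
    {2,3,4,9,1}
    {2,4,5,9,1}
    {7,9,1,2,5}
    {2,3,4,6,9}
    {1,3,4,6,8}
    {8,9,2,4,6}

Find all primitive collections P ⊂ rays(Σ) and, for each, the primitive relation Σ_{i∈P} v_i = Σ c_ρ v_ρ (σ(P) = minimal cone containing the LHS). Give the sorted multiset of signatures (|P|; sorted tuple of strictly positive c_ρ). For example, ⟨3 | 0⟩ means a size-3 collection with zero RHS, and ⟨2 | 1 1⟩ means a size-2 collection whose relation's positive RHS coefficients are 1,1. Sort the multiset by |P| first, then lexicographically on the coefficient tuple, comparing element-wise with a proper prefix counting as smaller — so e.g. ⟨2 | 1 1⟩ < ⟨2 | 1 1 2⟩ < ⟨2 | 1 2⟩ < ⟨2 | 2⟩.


9 minimal non-faces of Δ(Σ) (on 9 rays):

  P={3,7}:  v_{3} + v_{7} = 0 — sig = ⟨2 | 0⟩
  P={5,6}:  v_{5} + v_{6} = 0 — sig = ⟨2 | 0⟩
  P={6,7}:  v_{6} + v_{7} = v_{2} + v_{8} — sig = ⟨2 | 1 1⟩
  P={3,5}:  v_{3} + v_{5} = v_{1} + v_{4} + v_{9} — sig = ⟨2 | 1 1 1⟩
  P={2,3,8}:  v_{2} + v_{3} + v_{8} = v_{6} — sig = ⟨3 | 1⟩
  P={2,5,8}:  v_{2} + v_{5} + v_{8} = v_{7} — sig = ⟨3 | 1⟩
  P={1,4,6,9}:  v_{1} + v_{4} + v_{6} + v_{9} = v_{3} — sig = ⟨4 | 1⟩
  P={1,4,7,9}:  v_{1} + v_{4} + v_{7} + v_{9} = v_{5} — sig = ⟨4 | 1⟩
  P={1,2,4,8,9}:  v_{1} + v_{2} + v_{4} + v_{8} + v_{9} = 0 — sig = ⟨5 | 0⟩

Signatures (|P|; sorted positive RHS coefficients), sorted:
{ ⟨2 | 0⟩ ×2,  ⟨2 | 1 1⟩,  ⟨2 | 1 1 1⟩,  ⟨3 | 1⟩ ×2,  ⟨4 | 1⟩ ×2,  ⟨5 | 0⟩ }
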